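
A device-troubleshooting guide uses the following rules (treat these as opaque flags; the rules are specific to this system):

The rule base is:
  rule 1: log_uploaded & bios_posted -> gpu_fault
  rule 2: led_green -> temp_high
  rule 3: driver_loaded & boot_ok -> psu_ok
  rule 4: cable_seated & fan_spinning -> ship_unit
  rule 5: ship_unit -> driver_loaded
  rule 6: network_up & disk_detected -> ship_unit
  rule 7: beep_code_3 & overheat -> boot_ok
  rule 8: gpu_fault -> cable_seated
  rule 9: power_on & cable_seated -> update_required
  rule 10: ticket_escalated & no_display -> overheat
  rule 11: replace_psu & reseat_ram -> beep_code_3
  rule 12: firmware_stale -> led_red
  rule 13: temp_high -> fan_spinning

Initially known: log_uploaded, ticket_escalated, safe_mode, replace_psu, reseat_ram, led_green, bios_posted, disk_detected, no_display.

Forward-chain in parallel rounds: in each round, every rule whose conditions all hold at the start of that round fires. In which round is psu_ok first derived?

5

[1] rule 1 [log_uploaded & bios_posted -> gpu_fault]; rule 2 [led_green -> temp_high]; rule 10 [ticket_escalated & no_display -> overheat]; rule 11 [replace_psu & reseat_ram -> beep_code_3]. ⇒ new: gpu_fault, temp_high, overheat, beep_code_3.
[2] rule 7 [beep_code_3 & overheat -> boot_ok]; rule 8 [gpu_fault -> cable_seated]; rule 13 [temp_high -> fan_spinning]. ⇒ new: boot_ok, cable_seated, fan_spinning.
[3] rule 4 [cable_seated & fan_spinning -> ship_unit]. ⇒ new: ship_unit.
[4] rule 5 [ship_unit -> driver_loaded]. ⇒ new: driver_loaded.
[5] rule 3 [driver_loaded & boot_ok -> psu_ok]. ⇒ new: psu_ok.
psu_ok first appears in round 5.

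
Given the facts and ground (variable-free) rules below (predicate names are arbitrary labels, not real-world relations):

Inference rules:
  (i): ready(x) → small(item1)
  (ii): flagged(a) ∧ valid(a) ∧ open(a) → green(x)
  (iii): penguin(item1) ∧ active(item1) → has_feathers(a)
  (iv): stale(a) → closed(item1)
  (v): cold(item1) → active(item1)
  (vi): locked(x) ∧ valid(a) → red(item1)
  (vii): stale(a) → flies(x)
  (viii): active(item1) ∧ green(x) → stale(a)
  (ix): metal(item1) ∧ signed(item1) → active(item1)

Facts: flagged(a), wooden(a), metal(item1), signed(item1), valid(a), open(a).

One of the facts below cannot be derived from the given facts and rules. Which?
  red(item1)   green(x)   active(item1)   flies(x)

red(item1)

Round 1 fires (ii), (ix), giving green(x), active(item1).
Round 2 fires (viii), giving stale(a).
Round 3 fires (iv), (vii), giving closed(item1), flies(x).
Derived: green(x) (round 1), active(item1) (round 1), flies(x) (round 3). red(item1) never appears in any round.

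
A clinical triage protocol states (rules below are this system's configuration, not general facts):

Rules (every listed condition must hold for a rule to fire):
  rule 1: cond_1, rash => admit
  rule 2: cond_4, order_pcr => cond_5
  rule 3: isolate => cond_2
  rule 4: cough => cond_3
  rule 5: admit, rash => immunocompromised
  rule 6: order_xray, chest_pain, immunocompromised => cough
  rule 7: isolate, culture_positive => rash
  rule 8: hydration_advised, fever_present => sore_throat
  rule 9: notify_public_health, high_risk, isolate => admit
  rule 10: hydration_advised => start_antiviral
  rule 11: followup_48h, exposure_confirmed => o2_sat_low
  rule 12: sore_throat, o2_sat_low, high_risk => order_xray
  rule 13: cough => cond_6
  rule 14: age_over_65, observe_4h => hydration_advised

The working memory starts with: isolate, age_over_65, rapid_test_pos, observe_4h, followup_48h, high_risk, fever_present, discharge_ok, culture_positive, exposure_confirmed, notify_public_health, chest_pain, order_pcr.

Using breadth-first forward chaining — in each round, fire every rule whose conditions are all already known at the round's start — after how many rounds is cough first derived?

Round 1 fires rule 3, rule 7, rule 9, rule 11, rule 14, giving cond_2, rash, admit, o2_sat_low, hydration_advised.
Round 2 fires rule 5, rule 8, rule 10, giving immunocompromised, sore_throat, start_antiviral.
Round 3 fires rule 12, giving order_xray.
Round 4 fires rule 6, giving cough.
cough first appears in round 4.

4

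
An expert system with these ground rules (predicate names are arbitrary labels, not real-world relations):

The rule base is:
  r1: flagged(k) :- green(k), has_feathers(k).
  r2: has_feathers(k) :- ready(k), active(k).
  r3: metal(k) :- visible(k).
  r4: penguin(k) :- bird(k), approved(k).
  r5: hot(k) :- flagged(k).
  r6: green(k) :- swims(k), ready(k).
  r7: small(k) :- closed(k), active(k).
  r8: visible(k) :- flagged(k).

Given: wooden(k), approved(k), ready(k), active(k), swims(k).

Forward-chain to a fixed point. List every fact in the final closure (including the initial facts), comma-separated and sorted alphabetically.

Round 1: r2 [has_feathers(k) :- ready(k), active(k).]; r6 [green(k) :- swims(k), ready(k).]. New: has_feathers(k), green(k).
Round 2: r1 [flagged(k) :- green(k), has_feathers(k).]. New: flagged(k).
Round 3: r5 [hot(k) :- flagged(k).]; r8 [visible(k) :- flagged(k).]. New: hot(k), visible(k).
Round 4: r3 [metal(k) :- visible(k).]. New: metal(k).

active(k), approved(k), flagged(k), green(k), has_feathers(k), hot(k), metal(k), ready(k), swims(k), visible(k), wooden(k)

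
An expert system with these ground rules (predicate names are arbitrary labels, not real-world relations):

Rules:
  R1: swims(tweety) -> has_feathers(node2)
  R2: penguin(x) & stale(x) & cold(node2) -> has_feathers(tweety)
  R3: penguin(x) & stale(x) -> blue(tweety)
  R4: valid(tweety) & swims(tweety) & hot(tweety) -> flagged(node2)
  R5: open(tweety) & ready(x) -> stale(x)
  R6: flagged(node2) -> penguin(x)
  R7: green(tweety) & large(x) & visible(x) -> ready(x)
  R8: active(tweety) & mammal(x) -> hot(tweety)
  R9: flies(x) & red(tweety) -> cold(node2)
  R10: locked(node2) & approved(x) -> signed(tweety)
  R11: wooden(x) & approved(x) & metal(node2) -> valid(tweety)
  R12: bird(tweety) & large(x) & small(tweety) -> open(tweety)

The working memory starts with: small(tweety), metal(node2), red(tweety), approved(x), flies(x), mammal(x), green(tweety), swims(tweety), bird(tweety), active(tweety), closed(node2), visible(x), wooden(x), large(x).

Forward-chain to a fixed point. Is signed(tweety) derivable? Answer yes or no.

no

Round 1 fires R1, R7, R8, R9, R11, R12, giving has_feathers(node2), ready(x), hot(tweety), cold(node2), valid(tweety), open(tweety).
Round 2 fires R4, R5, giving flagged(node2), stale(x).
Round 3 fires R6, giving penguin(x).
Round 4 fires R2, R3, giving has_feathers(tweety), blue(tweety).
Fixed point reached. signed(tweety) is concluded only by R10; R10 needs locked(node2) (never derived).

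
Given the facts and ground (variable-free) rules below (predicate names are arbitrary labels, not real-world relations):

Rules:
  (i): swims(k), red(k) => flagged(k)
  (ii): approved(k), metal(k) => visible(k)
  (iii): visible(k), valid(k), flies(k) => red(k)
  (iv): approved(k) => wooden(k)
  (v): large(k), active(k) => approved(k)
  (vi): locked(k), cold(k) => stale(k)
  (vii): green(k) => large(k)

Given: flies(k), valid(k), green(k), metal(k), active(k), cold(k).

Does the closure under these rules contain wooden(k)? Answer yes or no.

Round 1 — (vii), derive large(k).
Round 2 — (v), derive approved(k).
Round 3 — (ii), (iv), derive visible(k), wooden(k).
Round 4 — (iii), derive red(k).
wooden(k) appears in round 3, so it is derivable.

yes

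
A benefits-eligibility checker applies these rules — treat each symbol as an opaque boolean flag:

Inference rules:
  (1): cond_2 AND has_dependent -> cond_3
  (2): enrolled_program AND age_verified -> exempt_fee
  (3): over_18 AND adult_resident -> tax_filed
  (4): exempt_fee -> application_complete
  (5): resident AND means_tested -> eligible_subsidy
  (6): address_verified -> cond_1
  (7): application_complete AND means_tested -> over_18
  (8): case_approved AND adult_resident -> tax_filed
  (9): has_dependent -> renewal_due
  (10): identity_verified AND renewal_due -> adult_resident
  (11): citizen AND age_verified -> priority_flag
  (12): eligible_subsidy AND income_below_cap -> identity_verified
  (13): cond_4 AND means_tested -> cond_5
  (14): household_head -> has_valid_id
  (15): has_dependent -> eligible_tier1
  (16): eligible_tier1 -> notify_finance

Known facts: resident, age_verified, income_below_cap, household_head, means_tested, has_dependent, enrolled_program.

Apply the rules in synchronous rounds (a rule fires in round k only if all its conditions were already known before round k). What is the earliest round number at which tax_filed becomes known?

Round 1: (2) [enrolled_program AND age_verified -> exempt_fee]; (5) [resident AND means_tested -> eligible_subsidy]; (9) [has_dependent -> renewal_due]; (14) [household_head -> has_valid_id]; (15) [has_dependent -> eligible_tier1]. New: exempt_fee, eligible_subsidy, renewal_due, has_valid_id, eligible_tier1.
Round 2: (4) [exempt_fee -> application_complete]; (12) [eligible_subsidy AND income_below_cap -> identity_verified]; (16) [eligible_tier1 -> notify_finance]. New: application_complete, identity_verified, notify_finance.
Round 3: (7) [application_complete AND means_tested -> over_18]; (10) [identity_verified AND renewal_due -> adult_resident]. New: over_18, adult_resident.
Round 4: (3) [over_18 AND adult_resident -> tax_filed]. New: tax_filed.
tax_filed first appears in round 4.

4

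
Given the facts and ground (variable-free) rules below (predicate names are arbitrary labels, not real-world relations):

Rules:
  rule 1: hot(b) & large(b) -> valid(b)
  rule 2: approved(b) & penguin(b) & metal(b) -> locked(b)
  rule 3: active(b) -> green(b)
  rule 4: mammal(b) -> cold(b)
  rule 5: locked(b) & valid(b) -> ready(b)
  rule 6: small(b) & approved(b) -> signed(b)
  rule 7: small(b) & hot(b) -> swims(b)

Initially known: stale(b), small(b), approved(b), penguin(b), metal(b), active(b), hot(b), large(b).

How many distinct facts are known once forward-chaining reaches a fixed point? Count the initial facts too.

Round 1: rule 1 [hot(b) & large(b) -> valid(b)]; rule 2 [approved(b) & penguin(b) & metal(b) -> locked(b)]; rule 3 [active(b) -> green(b)]; rule 6 [small(b) & approved(b) -> signed(b)]; rule 7 [small(b) & hot(b) -> swims(b)]. Adds valid(b), locked(b), green(b), signed(b), swims(b).
Round 2: rule 5 [locked(b) & valid(b) -> ready(b)]. Adds ready(b).
Closure: {active(b), approved(b), green(b), hot(b), large(b), locked(b), metal(b), penguin(b), ready(b), signed(b), small(b), stale(b), swims(b), valid(b)} — 14 facts.

14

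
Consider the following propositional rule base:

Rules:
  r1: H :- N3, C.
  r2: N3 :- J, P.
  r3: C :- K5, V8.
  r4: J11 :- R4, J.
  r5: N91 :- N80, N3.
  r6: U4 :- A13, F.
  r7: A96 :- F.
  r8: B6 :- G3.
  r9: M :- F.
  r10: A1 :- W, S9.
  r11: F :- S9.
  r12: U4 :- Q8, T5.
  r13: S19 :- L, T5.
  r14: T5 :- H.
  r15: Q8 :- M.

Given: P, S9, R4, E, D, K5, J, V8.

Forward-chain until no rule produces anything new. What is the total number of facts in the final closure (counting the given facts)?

18

Round 1: r2 [N3 :- J, P.]; r3 [C :- K5, V8.]; r4 [J11 :- R4, J.]; r11 [F :- S9.]. Adds N3, C, J11, F.
Round 2: r1 [H :- N3, C.]; r7 [A96 :- F.]; r9 [M :- F.]. Adds H, A96, M.
Round 3: r14 [T5 :- H.]; r15 [Q8 :- M.]. Adds T5, Q8.
Round 4: r12 [U4 :- Q8, T5.]. Adds U4.
Closure: {A96, C, D, E, F, H, J, J11, K5, M, N3, P, Q8, R4, S9, T5, U4, V8} — 18 facts.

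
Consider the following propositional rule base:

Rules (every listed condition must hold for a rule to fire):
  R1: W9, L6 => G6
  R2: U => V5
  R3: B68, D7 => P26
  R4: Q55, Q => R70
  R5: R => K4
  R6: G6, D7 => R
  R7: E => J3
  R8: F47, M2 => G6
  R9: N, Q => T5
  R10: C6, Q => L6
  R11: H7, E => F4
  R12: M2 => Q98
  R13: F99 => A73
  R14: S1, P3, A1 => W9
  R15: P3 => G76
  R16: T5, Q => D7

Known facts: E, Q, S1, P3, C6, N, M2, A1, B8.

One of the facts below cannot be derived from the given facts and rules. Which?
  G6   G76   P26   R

P26

Round 1 — R7, R9, R10, R12, R14, R15, derive J3, T5, L6, Q98, W9, G76.
Round 2 — R1, R16, derive G6, D7.
Round 3 — R6, derive R.
Round 4 — R5, derive K4.
Derived: G6 (round 2), R (round 3), G76 (round 1). P26 never appears in any round.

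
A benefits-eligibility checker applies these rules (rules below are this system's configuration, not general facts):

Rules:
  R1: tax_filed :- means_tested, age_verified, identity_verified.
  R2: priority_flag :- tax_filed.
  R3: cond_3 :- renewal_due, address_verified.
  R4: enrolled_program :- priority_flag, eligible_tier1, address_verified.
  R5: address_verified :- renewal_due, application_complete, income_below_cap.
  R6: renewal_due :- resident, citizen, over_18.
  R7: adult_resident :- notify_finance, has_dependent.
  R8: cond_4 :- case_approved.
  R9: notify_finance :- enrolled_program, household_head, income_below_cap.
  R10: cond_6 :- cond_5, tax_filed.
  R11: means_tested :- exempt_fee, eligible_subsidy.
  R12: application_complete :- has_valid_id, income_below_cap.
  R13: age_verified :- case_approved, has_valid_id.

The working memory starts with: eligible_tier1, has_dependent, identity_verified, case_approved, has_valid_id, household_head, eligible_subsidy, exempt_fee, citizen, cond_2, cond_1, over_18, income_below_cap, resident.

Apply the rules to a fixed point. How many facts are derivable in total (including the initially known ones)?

26

Round 1 — R6, R8, R11, R12, R13, derive renewal_due, cond_4, means_tested, application_complete, age_verified.
Round 2 — R1, R5, derive tax_filed, address_verified.
Round 3 — R2, R3, derive priority_flag, cond_3.
Round 4 — R4, derive enrolled_program.
Round 5 — R9, derive notify_finance.
Round 6 — R7, derive adult_resident.
Closure: {address_verified, adult_resident, age_verified, application_complete, case_approved, citizen, cond_1, cond_2, cond_3, cond_4, eligible_subsidy, eligible_tier1, enrolled_program, exempt_fee, has_dependent, has_valid_id, household_head, identity_verified, income_below_cap, means_tested, notify_finance, over_18, priority_flag, renewal_due, resident, tax_filed} — 26 facts.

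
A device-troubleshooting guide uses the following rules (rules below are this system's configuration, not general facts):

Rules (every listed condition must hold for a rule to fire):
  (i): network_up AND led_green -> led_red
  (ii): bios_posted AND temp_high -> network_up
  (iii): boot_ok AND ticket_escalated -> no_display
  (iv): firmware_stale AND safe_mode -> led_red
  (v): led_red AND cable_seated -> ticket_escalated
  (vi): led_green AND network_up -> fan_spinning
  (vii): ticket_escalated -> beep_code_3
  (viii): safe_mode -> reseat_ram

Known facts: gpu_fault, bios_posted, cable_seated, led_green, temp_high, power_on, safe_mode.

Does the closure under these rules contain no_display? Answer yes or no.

no

Round 1: (ii) [bios_posted AND temp_high -> network_up]; (viii) [safe_mode -> reseat_ram]. New: network_up, reseat_ram.
Round 2: (i) [network_up AND led_green -> led_red]; (vi) [led_green AND network_up -> fan_spinning]. New: led_red, fan_spinning.
Round 3: (v) [led_red AND cable_seated -> ticket_escalated]. New: ticket_escalated.
Round 4: (vii) [ticket_escalated -> beep_code_3]. New: beep_code_3.
Fixed point reached. no_display is concluded only by (iii); (iii) needs boot_ok (never derived).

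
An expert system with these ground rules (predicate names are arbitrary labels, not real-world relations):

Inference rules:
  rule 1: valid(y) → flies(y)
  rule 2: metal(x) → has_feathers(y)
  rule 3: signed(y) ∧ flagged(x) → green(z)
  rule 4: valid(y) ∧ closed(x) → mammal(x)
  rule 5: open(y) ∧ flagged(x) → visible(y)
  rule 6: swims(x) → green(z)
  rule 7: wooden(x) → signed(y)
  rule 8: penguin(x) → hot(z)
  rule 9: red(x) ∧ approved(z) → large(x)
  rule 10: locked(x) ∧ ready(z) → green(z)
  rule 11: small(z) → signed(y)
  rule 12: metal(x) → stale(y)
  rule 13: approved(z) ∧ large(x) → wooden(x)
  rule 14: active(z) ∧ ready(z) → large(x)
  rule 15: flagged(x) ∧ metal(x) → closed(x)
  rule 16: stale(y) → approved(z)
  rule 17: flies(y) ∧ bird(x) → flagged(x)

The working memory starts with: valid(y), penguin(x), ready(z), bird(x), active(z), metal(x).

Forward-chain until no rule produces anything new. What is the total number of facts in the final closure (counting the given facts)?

Round 1 — rule 1, rule 2, rule 8, rule 12, rule 14, derive flies(y), has_feathers(y), hot(z), stale(y), large(x).
Round 2 — rule 16, rule 17, derive approved(z), flagged(x).
Round 3 — rule 13, rule 15, derive wooden(x), closed(x).
Round 4 — rule 4, rule 7, derive mammal(x), signed(y).
Round 5 — rule 3, derive green(z).
Closure: {active(z), approved(z), bird(x), closed(x), flagged(x), flies(y), green(z), has_feathers(y), hot(z), large(x), mammal(x), metal(x), penguin(x), ready(z), signed(y), stale(y), valid(y), wooden(x)} — 18 facts.

18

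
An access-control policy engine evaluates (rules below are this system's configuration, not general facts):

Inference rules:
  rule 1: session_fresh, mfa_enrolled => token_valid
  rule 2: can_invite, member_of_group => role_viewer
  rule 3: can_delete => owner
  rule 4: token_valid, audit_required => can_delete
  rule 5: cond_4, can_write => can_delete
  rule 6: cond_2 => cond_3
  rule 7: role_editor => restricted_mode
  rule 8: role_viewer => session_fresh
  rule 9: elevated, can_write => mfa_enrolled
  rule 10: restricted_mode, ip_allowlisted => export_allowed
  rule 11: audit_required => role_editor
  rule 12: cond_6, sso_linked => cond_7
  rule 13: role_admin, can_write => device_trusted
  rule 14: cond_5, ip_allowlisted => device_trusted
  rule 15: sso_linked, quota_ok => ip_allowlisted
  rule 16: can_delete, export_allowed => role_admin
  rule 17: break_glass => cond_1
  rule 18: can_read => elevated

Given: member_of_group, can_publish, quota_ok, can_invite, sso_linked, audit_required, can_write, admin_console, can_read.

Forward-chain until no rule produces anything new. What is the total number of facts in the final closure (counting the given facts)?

Round 1: rule 2 [can_invite, member_of_group => role_viewer]; rule 11 [audit_required => role_editor]; rule 15 [sso_linked, quota_ok => ip_allowlisted]; rule 18 [can_read => elevated]. New: role_viewer, role_editor, ip_allowlisted, elevated.
Round 2: rule 7 [role_editor => restricted_mode]; rule 8 [role_viewer => session_fresh]; rule 9 [elevated, can_write => mfa_enrolled]. New: restricted_mode, session_fresh, mfa_enrolled.
Round 3: rule 1 [session_fresh, mfa_enrolled => token_valid]; rule 10 [restricted_mode, ip_allowlisted => export_allowed]. New: token_valid, export_allowed.
Round 4: rule 4 [token_valid, audit_required => can_delete]. New: can_delete.
Round 5: rule 3 [can_delete => owner]; rule 16 [can_delete, export_allowed => role_admin]. New: owner, role_admin.
Round 6: rule 13 [role_admin, can_write => device_trusted]. New: device_trusted.
Closure: {admin_console, audit_required, can_delete, can_invite, can_publish, can_read, can_write, device_trusted, elevated, export_allowed, ip_allowlisted, member_of_group, mfa_enrolled, owner, quota_ok, restricted_mode, role_admin, role_editor, role_viewer, session_fresh, sso_linked, token_valid} — 22 facts.

22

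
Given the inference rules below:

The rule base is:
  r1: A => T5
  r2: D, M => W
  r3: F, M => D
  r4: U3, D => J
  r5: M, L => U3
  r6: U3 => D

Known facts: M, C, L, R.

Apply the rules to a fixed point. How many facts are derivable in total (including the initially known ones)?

[1] r5 [M, L => U3]. ⇒ new: U3.
[2] r6 [U3 => D]. ⇒ new: D.
[3] r2 [D, M => W]; r4 [U3, D => J]. ⇒ new: W, J.
Closure: {C, D, J, L, M, R, U3, W} — 8 facts.

8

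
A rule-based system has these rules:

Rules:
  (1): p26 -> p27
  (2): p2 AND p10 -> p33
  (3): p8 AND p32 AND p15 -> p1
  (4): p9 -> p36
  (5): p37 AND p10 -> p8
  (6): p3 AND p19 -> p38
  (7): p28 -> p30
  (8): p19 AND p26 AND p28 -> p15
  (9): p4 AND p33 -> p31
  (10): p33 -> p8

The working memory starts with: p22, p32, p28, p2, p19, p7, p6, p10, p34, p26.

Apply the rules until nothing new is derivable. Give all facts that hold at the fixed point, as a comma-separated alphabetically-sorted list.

Round 1: (1) [p26 -> p27]; (2) [p2 AND p10 -> p33]; (7) [p28 -> p30]; (8) [p19 AND p26 AND p28 -> p15]. New: p27, p33, p30, p15.
Round 2: (10) [p33 -> p8]. New: p8.
Round 3: (3) [p8 AND p32 AND p15 -> p1]. New: p1.

p1, p10, p15, p19, p2, p22, p26, p27, p28, p30, p32, p33, p34, p6, p7, p8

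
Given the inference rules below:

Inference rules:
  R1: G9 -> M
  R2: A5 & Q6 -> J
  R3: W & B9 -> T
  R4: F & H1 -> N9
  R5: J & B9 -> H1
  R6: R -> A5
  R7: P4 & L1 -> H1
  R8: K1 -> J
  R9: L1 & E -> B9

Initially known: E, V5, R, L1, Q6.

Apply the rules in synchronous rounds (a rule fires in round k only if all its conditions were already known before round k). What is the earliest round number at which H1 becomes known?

Round 1 fires R6, R9, giving A5, B9.
Round 2 fires R2, giving J.
Round 3 fires R5, giving H1.
H1 first appears in round 3.

3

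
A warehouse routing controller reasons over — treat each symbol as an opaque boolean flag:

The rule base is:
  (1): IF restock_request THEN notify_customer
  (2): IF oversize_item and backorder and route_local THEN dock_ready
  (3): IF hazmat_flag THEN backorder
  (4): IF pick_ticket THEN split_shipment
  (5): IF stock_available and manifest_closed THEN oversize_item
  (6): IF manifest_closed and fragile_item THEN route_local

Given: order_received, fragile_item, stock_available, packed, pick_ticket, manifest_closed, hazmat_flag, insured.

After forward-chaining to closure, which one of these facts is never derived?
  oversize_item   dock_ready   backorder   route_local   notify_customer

Round 1: (3) [IF hazmat_flag THEN backorder]; (4) [IF pick_ticket THEN split_shipment]; (5) [IF stock_available and manifest_closed THEN oversize_item]; (6) [IF manifest_closed and fragile_item THEN route_local]. Adds backorder, split_shipment, oversize_item, route_local.
Round 2: (2) [IF oversize_item and backorder and route_local THEN dock_ready]. Adds dock_ready.
Derived: route_local (round 1), backorder (round 1), dock_ready (round 2), oversize_item (round 1). notify_customer never appears in any round.

notify_customer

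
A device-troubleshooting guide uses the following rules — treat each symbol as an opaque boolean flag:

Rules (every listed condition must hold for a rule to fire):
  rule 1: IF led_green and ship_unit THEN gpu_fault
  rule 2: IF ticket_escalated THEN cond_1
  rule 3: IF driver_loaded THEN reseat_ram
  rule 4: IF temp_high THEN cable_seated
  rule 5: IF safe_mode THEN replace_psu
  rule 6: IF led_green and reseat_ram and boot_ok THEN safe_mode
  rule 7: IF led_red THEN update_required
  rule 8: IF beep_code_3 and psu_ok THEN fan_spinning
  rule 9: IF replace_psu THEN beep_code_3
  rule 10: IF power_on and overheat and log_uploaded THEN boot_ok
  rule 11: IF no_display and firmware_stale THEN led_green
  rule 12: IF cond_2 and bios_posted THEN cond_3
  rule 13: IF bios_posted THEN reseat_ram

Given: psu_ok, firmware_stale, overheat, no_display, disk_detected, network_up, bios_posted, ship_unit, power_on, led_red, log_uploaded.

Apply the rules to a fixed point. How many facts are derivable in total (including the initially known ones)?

20

Round 1 — rule 7, rule 10, rule 11, rule 13, derive update_required, boot_ok, led_green, reseat_ram.
Round 2 — rule 1, rule 6, derive gpu_fault, safe_mode.
Round 3 — rule 5, derive replace_psu.
Round 4 — rule 9, derive beep_code_3.
Round 5 — rule 8, derive fan_spinning.
Closure: {beep_code_3, bios_posted, boot_ok, disk_detected, fan_spinning, firmware_stale, gpu_fault, led_green, led_red, log_uploaded, network_up, no_display, overheat, power_on, psu_ok, replace_psu, reseat_ram, safe_mode, ship_unit, update_required} — 20 facts.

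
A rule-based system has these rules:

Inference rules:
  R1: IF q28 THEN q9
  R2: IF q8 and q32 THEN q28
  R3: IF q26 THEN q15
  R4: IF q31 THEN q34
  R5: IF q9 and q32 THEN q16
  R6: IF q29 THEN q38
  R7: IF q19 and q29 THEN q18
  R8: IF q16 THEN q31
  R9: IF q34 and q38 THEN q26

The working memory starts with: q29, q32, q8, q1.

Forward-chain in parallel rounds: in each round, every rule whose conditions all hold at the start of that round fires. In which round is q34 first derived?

Round 1 — R2, R6, derive q28, q38.
Round 2 — R1, derive q9.
Round 3 — R5, derive q16.
Round 4 — R8, derive q31.
Round 5 — R4, derive q34.
q34 first appears in round 5.

5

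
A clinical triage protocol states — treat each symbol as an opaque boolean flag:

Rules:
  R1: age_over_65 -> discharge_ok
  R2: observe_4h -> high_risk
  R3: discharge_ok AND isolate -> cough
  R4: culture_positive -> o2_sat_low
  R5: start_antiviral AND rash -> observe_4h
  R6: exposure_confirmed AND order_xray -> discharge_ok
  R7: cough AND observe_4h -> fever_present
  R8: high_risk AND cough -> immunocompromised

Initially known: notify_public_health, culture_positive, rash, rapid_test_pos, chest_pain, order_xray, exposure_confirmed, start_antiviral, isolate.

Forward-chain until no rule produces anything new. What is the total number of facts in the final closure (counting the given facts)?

16

Round 1: R4 [culture_positive -> o2_sat_low]; R5 [start_antiviral AND rash -> observe_4h]; R6 [exposure_confirmed AND order_xray -> discharge_ok]. Adds o2_sat_low, observe_4h, discharge_ok.
Round 2: R2 [observe_4h -> high_risk]; R3 [discharge_ok AND isolate -> cough]. Adds high_risk, cough.
Round 3: R7 [cough AND observe_4h -> fever_present]; R8 [high_risk AND cough -> immunocompromised]. Adds fever_present, immunocompromised.
Closure: {chest_pain, cough, culture_positive, discharge_ok, exposure_confirmed, fever_present, high_risk, immunocompromised, isolate, notify_public_health, o2_sat_low, observe_4h, order_xray, rapid_test_pos, rash, start_antiviral} — 16 facts.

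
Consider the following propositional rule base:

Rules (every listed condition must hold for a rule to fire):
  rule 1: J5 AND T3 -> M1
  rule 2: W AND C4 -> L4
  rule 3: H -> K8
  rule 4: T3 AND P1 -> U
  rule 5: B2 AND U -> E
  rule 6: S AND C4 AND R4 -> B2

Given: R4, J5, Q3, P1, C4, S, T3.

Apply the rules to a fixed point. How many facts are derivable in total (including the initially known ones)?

11

[1] rule 1 [J5 AND T3 -> M1]; rule 4 [T3 AND P1 -> U]; rule 6 [S AND C4 AND R4 -> B2]. ⇒ new: M1, U, B2.
[2] rule 5 [B2 AND U -> E]. ⇒ new: E.
Closure: {B2, C4, E, J5, M1, P1, Q3, R4, S, T3, U} — 11 facts.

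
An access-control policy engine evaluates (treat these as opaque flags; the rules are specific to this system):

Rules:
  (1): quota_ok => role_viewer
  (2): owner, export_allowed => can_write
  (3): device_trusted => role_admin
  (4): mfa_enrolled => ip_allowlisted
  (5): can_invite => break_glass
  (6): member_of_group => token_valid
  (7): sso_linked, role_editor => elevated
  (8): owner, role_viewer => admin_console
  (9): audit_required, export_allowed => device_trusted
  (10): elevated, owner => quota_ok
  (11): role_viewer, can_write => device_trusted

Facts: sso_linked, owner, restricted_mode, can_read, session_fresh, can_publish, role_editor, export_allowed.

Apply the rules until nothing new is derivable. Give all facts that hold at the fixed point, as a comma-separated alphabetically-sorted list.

Round 1: (2) [owner, export_allowed => can_write]; (7) [sso_linked, role_editor => elevated]. New: can_write, elevated.
Round 2: (10) [elevated, owner => quota_ok]. New: quota_ok.
Round 3: (1) [quota_ok => role_viewer]. New: role_viewer.
Round 4: (8) [owner, role_viewer => admin_console]; (11) [role_viewer, can_write => device_trusted]. New: admin_console, device_trusted.
Round 5: (3) [device_trusted => role_admin]. New: role_admin.

admin_console, can_publish, can_read, can_write, device_trusted, elevated, export_allowed, owner, quota_ok, restricted_mode, role_admin, role_editor, role_viewer, session_fresh, sso_linked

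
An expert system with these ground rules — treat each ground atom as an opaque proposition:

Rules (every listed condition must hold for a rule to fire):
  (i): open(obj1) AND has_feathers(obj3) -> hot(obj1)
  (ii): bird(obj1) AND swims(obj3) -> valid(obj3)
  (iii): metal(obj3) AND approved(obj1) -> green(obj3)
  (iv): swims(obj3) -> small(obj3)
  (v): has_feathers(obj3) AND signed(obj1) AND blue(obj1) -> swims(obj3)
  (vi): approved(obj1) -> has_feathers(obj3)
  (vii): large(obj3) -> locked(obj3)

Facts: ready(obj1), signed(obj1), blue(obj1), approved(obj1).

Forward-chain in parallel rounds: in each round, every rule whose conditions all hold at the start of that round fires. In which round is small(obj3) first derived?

Round 1: (vi) [approved(obj1) -> has_feathers(obj3)]. New: has_feathers(obj3).
Round 2: (v) [has_feathers(obj3) AND signed(obj1) AND blue(obj1) -> swims(obj3)]. New: swims(obj3).
Round 3: (iv) [swims(obj3) -> small(obj3)]. New: small(obj3).
small(obj3) first appears in round 3.

3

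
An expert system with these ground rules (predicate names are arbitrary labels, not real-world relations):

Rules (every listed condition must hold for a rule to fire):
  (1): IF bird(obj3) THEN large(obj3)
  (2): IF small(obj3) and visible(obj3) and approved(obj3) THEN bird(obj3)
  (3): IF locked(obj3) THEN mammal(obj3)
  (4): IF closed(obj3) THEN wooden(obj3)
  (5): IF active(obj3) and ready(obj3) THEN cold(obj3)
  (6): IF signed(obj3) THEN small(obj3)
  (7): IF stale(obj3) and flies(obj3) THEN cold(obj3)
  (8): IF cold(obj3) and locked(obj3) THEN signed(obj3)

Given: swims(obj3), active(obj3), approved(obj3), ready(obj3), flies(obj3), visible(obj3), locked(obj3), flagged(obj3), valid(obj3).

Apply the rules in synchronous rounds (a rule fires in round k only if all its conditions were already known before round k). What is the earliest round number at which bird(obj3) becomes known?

Round 1 — (3), (5), derive mammal(obj3), cold(obj3).
Round 2 — (8), derive signed(obj3).
Round 3 — (6), derive small(obj3).
Round 4 — (2), derive bird(obj3).
bird(obj3) first appears in round 4.

4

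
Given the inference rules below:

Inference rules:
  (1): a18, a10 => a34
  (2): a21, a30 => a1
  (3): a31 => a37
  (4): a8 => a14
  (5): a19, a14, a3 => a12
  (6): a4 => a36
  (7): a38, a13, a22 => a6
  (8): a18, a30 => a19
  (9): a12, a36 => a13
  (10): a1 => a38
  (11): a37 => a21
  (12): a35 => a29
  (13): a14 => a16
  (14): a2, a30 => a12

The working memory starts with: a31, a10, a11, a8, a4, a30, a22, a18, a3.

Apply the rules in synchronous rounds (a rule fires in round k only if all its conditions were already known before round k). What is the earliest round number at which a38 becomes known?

4

Round 1: (1) [a18, a10 => a34]; (3) [a31 => a37]; (4) [a8 => a14]; (6) [a4 => a36]; (8) [a18, a30 => a19]. Adds a34, a37, a14, a36, a19.
Round 2: (5) [a19, a14, a3 => a12]; (11) [a37 => a21]; (13) [a14 => a16]. Adds a12, a21, a16.
Round 3: (2) [a21, a30 => a1]; (9) [a12, a36 => a13]. Adds a1, a13.
Round 4: (10) [a1 => a38]. Adds a38.
a38 first appears in round 4.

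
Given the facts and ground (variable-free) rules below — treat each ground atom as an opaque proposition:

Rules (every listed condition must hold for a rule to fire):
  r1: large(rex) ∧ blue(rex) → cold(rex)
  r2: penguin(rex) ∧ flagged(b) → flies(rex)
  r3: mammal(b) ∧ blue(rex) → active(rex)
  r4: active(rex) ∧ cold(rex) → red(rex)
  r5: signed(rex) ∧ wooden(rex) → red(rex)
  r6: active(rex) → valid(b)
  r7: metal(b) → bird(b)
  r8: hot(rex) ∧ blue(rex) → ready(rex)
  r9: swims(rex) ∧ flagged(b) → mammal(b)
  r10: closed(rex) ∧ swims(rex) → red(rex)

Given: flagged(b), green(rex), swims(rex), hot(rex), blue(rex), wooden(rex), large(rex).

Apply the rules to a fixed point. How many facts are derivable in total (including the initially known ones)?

Round 1 — r1, r8, r9, derive cold(rex), ready(rex), mammal(b).
Round 2 — r3, derive active(rex).
Round 3 — r4, r6, derive red(rex), valid(b).
Closure: {active(rex), blue(rex), cold(rex), flagged(b), green(rex), hot(rex), large(rex), mammal(b), ready(rex), red(rex), swims(rex), valid(b), wooden(rex)} — 13 facts.

13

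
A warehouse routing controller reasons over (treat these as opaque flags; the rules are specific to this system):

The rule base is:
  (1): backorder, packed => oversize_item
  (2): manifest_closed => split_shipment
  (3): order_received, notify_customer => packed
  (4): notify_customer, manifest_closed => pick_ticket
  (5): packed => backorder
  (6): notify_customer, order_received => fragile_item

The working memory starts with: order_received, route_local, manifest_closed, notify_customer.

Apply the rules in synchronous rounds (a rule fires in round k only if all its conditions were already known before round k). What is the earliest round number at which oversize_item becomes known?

3

Round 1 — (2), (3), (4), (6), derive split_shipment, packed, pick_ticket, fragile_item.
Round 2 — (5), derive backorder.
Round 3 — (1), derive oversize_item.
oversize_item first appears in round 3.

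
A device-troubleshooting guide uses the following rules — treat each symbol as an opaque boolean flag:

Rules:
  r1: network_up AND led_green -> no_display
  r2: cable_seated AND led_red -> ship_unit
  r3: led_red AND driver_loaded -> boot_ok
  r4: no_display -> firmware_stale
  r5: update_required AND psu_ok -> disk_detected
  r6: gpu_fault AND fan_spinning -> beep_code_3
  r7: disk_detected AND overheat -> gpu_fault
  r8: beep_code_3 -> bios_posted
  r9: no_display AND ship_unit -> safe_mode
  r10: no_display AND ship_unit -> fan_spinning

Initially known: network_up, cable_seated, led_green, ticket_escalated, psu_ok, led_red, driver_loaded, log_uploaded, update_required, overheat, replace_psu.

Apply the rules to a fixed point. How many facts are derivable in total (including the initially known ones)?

Round 1 — r1, r2, r3, r5, derive no_display, ship_unit, boot_ok, disk_detected.
Round 2 — r4, r7, r9, r10, derive firmware_stale, gpu_fault, safe_mode, fan_spinning.
Round 3 — r6, derive beep_code_3.
Round 4 — r8, derive bios_posted.
Closure: {beep_code_3, bios_posted, boot_ok, cable_seated, disk_detected, driver_loaded, fan_spinning, firmware_stale, gpu_fault, led_green, led_red, log_uploaded, network_up, no_display, overheat, psu_ok, replace_psu, safe_mode, ship_unit, ticket_escalated, update_required} — 21 facts.

21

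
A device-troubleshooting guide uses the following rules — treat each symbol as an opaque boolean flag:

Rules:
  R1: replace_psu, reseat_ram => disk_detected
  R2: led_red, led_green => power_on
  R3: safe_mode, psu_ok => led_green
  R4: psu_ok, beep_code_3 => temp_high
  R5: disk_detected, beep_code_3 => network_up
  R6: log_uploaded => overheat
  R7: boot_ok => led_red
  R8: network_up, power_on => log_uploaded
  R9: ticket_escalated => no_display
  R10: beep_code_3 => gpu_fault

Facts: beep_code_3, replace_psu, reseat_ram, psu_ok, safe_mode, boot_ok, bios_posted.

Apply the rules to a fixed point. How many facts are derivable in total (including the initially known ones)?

16

Round 1: R1 [replace_psu, reseat_ram => disk_detected]; R3 [safe_mode, psu_ok => led_green]; R4 [psu_ok, beep_code_3 => temp_high]; R7 [boot_ok => led_red]; R10 [beep_code_3 => gpu_fault]. New: disk_detected, led_green, temp_high, led_red, gpu_fault.
Round 2: R2 [led_red, led_green => power_on]; R5 [disk_detected, beep_code_3 => network_up]. New: power_on, network_up.
Round 3: R8 [network_up, power_on => log_uploaded]. New: log_uploaded.
Round 4: R6 [log_uploaded => overheat]. New: overheat.
Closure: {beep_code_3, bios_posted, boot_ok, disk_detected, gpu_fault, led_green, led_red, log_uploaded, network_up, overheat, power_on, psu_ok, replace_psu, reseat_ram, safe_mode, temp_high} — 16 facts.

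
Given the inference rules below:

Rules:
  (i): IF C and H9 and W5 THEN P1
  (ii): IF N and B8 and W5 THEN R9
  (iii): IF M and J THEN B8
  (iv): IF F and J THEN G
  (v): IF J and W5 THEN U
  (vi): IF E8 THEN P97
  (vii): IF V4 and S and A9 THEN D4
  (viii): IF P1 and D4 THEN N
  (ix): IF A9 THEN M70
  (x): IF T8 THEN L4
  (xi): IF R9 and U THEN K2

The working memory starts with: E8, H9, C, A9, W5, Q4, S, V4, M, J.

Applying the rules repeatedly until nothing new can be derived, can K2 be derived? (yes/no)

Round 1 — (i), (iii), (v), (vi), (vii), (ix), derive P1, B8, U, P97, D4, M70.
Round 2 — (viii), derive N.
Round 3 — (ii), derive R9.
Round 4 — (xi), derive K2.
K2 appears in round 4, so it is derivable.

yes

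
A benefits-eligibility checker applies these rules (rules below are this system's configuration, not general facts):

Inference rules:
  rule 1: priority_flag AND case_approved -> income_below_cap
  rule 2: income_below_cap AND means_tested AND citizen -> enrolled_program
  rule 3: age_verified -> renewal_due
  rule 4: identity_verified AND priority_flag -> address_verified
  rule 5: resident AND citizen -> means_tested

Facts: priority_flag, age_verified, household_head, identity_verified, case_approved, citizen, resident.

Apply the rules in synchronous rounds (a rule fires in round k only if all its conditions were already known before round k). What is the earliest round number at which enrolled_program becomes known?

Round 1 fires rule 1, rule 3, rule 4, rule 5, giving income_below_cap, renewal_due, address_verified, means_tested.
Round 2 fires rule 2, giving enrolled_program.
enrolled_program first appears in round 2.

2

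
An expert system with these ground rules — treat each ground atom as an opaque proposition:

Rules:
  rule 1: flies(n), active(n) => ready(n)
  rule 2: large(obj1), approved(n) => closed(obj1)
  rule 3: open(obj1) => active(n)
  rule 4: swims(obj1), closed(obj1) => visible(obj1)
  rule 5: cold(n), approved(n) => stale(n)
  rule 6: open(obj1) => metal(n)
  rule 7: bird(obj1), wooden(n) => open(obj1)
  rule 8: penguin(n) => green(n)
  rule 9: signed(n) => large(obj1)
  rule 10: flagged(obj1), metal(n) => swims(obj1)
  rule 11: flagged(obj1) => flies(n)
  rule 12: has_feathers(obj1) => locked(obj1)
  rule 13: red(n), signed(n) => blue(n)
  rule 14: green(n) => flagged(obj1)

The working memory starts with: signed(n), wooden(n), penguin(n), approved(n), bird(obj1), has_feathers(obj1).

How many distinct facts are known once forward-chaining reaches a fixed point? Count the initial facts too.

18

Round 1 fires rule 7, rule 8, rule 9, rule 12, giving open(obj1), green(n), large(obj1), locked(obj1).
Round 2 fires rule 2, rule 3, rule 6, rule 14, giving closed(obj1), active(n), metal(n), flagged(obj1).
Round 3 fires rule 10, rule 11, giving swims(obj1), flies(n).
Round 4 fires rule 1, rule 4, giving ready(n), visible(obj1).
Closure: {active(n), approved(n), bird(obj1), closed(obj1), flagged(obj1), flies(n), green(n), has_feathers(obj1), large(obj1), locked(obj1), metal(n), open(obj1), penguin(n), ready(n), signed(n), swims(obj1), visible(obj1), wooden(n)} — 18 facts.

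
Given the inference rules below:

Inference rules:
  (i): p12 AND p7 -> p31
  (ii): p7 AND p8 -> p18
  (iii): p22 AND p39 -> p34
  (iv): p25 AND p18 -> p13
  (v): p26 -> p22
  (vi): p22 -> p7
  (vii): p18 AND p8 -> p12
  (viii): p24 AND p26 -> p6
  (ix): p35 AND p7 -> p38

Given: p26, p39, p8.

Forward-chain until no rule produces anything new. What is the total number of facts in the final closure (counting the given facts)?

9

Round 1 fires (v), giving p22.
Round 2 fires (iii), (vi), giving p34, p7.
Round 3 fires (ii), giving p18.
Round 4 fires (vii), giving p12.
Round 5 fires (i), giving p31.
Closure: {p12, p18, p22, p26, p31, p34, p39, p7, p8} — 9 facts.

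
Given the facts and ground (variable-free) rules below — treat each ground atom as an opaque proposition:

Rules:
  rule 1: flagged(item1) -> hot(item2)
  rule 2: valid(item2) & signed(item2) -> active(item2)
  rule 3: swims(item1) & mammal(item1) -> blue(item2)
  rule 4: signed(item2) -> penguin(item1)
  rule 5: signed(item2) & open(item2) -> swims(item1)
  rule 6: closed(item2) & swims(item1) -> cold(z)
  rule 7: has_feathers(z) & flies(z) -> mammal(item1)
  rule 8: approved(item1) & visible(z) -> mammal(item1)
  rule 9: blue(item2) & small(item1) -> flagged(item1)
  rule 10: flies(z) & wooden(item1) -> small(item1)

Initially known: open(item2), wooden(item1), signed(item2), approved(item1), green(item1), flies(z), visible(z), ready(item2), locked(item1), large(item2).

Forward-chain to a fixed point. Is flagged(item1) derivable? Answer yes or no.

yes

Round 1: rule 4 [signed(item2) -> penguin(item1)]; rule 5 [signed(item2) & open(item2) -> swims(item1)]; rule 8 [approved(item1) & visible(z) -> mammal(item1)]; rule 10 [flies(z) & wooden(item1) -> small(item1)]. New: penguin(item1), swims(item1), mammal(item1), small(item1).
Round 2: rule 3 [swims(item1) & mammal(item1) -> blue(item2)]. New: blue(item2).
Round 3: rule 9 [blue(item2) & small(item1) -> flagged(item1)]. New: flagged(item1).
Round 4: rule 1 [flagged(item1) -> hot(item2)]. New: hot(item2).
flagged(item1) appears in round 3, so it is derivable.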